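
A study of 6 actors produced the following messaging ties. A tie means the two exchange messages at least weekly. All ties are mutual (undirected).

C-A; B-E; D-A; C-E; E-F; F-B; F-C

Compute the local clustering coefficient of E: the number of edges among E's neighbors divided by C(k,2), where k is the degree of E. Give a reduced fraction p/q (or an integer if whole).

E's neighbors: B, C, and F (k = 3).
Possible neighbor pairs: C(3,2) = 3. Edges among them: B–F, C–F → e = 2.
Clustering(E) = 2/3.

2/3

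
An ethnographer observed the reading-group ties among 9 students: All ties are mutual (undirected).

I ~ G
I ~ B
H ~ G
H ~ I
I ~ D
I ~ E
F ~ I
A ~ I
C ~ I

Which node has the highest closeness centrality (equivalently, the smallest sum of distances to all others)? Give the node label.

Farness (sum of distances to all others) for each node — A:15, B:15, C:15, D:15, E:15, F:15, G:14, H:14, I:8.
The smallest farness is 8, for I, so I has the highest closeness.

I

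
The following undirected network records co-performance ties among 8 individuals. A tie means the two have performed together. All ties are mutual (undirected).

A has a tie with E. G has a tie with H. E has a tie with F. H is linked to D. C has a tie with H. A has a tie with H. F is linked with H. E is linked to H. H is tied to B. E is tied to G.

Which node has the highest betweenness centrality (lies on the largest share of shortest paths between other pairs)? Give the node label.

Unnormalized betweenness of each node: A:0, B:0, C:0, D:0, E:3/2, F:0, G:0, H:33/2.
H has the largest value, 33/2, making it the main broker — the node through which the most shortest paths run.

H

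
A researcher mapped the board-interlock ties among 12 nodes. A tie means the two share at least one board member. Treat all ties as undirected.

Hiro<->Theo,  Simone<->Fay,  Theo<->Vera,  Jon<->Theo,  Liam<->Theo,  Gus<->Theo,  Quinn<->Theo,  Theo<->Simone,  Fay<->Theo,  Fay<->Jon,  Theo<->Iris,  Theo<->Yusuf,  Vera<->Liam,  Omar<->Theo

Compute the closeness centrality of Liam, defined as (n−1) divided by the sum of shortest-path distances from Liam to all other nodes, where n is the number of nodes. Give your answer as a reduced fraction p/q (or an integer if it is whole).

Distances from Liam: Fay:2, Gus:2, Hiro:2, Iris:2, Jon:2, Omar:2, Quinn:2, Simone:2, Theo:1, Vera:1, Yusuf:2. Sum = 20.
n = 12, so closeness = 11/20.

11/20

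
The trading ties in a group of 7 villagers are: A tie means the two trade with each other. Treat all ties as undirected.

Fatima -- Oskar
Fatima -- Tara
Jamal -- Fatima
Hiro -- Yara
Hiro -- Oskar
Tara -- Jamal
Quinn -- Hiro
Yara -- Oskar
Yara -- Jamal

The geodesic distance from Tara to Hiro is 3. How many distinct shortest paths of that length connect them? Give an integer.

2

The shortest distance is 3. The length-3 paths are: Tara–Jamal–Yara–Hiro; Tara–Fatima–Oskar–Hiro.
That gives 2 distinct shortest paths.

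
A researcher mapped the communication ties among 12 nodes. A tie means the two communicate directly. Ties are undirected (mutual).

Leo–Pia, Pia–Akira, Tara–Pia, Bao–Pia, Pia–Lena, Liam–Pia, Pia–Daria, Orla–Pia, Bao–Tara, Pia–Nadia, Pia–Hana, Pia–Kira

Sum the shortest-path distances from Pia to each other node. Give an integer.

11

Distances from Pia: Akira:1, Bao:1, Daria:1, Hana:1, Kira:1, Lena:1, Leo:1, Liam:1, Nadia:1, Orla:1, Tara:1.
Sum = 1 + 1 + 1 + 1 + 1 + 1 + 1 + 1 + 1 + 1 + 1 = 11.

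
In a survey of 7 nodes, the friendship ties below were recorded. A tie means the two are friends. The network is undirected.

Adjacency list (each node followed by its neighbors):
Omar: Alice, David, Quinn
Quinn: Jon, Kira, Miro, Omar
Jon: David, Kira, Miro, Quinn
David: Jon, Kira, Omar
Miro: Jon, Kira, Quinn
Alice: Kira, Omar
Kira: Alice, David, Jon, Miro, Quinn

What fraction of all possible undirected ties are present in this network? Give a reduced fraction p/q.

There are 12 edges and 7 nodes, so the maximum possible is C(7,2) = 21.
Density = 12/21 = 4/7.

4/7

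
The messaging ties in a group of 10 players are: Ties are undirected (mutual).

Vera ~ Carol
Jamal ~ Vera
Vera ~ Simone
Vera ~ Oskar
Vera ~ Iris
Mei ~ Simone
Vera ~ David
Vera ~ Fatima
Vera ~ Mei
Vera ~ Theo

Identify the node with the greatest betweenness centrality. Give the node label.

Unnormalized betweenness of each node: Carol:0, David:0, Fatima:0, Iris:0, Jamal:0, Mei:0, Oskar:0, Simone:0, Theo:0, Vera:35.
Vera has the largest value, 35, making it the main broker — the node through which the most shortest paths run.

Vera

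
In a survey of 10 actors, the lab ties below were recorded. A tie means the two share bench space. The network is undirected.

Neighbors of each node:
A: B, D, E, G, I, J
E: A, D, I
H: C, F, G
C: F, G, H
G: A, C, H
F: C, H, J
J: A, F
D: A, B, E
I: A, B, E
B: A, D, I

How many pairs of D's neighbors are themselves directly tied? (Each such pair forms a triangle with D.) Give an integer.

D's neighbors: A, B, and E.
Neighbor pairs that are themselves tied: D–A–B; D–A–E. Each forms one triangle with D, for 2 in total.

2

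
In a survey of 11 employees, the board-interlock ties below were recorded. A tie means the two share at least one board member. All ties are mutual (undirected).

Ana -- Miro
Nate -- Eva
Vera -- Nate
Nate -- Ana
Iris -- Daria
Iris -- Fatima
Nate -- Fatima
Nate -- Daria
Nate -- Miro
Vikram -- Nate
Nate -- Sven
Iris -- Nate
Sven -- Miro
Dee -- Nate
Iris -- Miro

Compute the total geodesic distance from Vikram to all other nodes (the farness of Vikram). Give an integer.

Distances from Vikram: Ana:2, Daria:2, Dee:2, Eva:2, Fatima:2, Iris:2, Miro:2, Nate:1, Sven:2, Vera:2.
Sum = 2 + 2 + 2 + 2 + 2 + 2 + 2 + 1 + 2 + 2 = 19.

19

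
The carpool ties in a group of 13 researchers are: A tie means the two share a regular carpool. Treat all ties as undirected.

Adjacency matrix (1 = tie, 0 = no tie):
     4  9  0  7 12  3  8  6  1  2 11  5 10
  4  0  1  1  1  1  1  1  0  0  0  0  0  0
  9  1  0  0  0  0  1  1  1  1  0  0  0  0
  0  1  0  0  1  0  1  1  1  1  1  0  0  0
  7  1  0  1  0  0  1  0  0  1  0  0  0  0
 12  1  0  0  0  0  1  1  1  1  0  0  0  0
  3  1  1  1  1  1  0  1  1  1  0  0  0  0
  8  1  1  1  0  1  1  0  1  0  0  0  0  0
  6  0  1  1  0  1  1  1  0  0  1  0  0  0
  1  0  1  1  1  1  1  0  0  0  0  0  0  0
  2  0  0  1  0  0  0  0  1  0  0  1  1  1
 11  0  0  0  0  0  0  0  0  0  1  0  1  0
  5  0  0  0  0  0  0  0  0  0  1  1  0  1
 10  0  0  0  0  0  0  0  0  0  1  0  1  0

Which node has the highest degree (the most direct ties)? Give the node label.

Degrees — 0:7, 1:5, 2:5, 3:8, 4:6, 5:3, 6:6, 7:4, 8:6, 9:5, 10:2, 11:2, 12:5.
The maximum is 8, attained only by 3.

3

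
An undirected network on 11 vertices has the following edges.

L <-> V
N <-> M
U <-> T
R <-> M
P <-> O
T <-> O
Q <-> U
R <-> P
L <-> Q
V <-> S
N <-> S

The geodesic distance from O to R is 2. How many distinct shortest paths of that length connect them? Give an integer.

The shortest distance is 2, and the only length-2 path is O–P–R. So there is exactly 1 shortest path.

1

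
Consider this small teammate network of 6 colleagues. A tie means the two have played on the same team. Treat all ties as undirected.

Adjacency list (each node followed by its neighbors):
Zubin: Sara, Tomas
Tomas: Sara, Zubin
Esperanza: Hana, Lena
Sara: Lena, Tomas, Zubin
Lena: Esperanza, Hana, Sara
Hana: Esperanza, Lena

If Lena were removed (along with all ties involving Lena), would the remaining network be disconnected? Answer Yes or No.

Removing Lena leaves {Sara, Tomas, and Zubin} with no path to {Esperanza and Hana}, so the network splits into 2 components. Lena is a cut vertex.

Yes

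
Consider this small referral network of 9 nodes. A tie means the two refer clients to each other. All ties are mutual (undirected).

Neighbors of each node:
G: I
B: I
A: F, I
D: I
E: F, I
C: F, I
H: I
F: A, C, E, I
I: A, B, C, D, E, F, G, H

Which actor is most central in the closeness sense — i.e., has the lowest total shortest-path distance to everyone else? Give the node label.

I

Farness (sum of distances to all others) for each node — A:14, B:15, C:14, D:15, E:14, F:12, G:15, H:15, I:8.
The smallest farness is 8, for I, so I has the highest closeness.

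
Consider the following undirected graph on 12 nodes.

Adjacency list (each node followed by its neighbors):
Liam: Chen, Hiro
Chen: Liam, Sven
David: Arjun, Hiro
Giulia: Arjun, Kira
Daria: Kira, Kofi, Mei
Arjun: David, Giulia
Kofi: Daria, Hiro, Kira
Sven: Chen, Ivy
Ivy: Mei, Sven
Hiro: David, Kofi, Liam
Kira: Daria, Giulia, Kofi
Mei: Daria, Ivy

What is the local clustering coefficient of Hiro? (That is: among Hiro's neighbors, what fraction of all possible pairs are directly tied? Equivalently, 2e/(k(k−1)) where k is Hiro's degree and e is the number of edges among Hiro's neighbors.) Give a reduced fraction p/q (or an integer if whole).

Hiro's neighbors: David, Kofi, and Liam (k = 3).
Possible neighbor pairs: C(3,2) = 3. Edges among them: none → e = 0.
Clustering(Hiro) = 0/3 = 0.

0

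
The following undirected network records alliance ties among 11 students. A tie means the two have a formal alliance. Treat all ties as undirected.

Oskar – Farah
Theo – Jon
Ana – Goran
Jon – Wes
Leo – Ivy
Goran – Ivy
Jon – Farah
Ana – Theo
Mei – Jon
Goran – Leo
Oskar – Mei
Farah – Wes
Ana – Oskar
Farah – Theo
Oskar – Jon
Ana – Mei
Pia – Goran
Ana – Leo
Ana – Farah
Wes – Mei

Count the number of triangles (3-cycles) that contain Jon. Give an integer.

5

Jon's neighbors: Farah, Mei, Oskar, Theo, and Wes.
Neighbor pairs that are themselves tied: Jon–Farah–Oskar; Jon–Farah–Theo; Jon–Farah–Wes; Jon–Mei–Oskar; Jon–Mei–Wes. Each forms one triangle with Jon, for 5 in total.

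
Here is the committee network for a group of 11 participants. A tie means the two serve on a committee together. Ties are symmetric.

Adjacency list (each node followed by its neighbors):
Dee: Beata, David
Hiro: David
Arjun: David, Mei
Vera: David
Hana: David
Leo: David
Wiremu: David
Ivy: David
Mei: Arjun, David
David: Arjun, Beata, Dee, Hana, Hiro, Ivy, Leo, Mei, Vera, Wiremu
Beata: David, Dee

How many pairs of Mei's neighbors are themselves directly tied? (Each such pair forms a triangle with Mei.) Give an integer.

1

Mei's neighbors: Arjun and David.
Neighbor pairs that are themselves tied: Mei–Arjun–David. Each forms one triangle with Mei, for 1 in total.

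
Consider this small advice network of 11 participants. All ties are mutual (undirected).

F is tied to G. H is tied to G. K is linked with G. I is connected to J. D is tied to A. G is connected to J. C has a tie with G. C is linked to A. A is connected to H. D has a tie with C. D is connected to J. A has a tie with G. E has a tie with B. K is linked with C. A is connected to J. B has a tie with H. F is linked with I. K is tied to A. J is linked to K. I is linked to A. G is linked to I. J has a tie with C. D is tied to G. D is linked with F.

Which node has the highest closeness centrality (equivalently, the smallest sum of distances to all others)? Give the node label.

Farness (sum of distances to all others) for each node — A:14, B:24, C:18, D:18, E:33, F:20, G:13, H:17, I:19, J:17, K:19.
The smallest farness is 13, for G, so G has the highest closeness.

G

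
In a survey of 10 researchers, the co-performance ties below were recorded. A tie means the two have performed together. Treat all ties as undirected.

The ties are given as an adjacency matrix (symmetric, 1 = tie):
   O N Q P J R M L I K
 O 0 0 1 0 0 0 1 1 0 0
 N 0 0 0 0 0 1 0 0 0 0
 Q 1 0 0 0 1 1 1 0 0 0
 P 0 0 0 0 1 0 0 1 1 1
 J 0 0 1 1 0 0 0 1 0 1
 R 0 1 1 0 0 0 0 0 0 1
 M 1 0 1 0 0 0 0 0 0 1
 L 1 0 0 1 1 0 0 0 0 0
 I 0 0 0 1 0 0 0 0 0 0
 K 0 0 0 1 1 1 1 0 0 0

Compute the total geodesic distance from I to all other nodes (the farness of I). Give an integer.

23

Distances from I: J:2, K:2, L:2, M:3, N:4, O:3, P:1, Q:3, R:3.
Sum = 2 + 2 + 2 + 3 + 4 + 3 + 1 + 3 + 3 = 23.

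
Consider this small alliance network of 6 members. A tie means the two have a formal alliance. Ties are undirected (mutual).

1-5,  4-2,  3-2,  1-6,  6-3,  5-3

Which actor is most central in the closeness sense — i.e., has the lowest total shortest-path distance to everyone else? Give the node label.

3

Farness (sum of distances to all others) for each node — 1:11, 2:9, 3:7, 4:13, 5:9, 6:9.
The smallest farness is 7, for 3, so 3 has the highest closeness.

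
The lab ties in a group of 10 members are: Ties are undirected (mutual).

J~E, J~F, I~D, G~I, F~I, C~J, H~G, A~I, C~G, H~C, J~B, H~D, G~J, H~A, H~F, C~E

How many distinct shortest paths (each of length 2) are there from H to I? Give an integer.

The shortest distance is 2. The length-2 paths are: H–G–I; H–A–I; H–F–I; H–D–I.
That gives 4 distinct shortest paths.

4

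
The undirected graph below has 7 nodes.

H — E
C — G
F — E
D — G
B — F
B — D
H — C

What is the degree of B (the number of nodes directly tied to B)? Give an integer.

B is directly tied to D and F. That is 2 neighbors, so the degree of B is 2.

2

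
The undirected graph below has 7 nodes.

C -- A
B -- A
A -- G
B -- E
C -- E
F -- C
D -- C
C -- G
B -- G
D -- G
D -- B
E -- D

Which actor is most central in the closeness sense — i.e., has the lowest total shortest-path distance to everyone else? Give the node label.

Farness (sum of distances to all others) for each node — A:9, B:9, C:7, D:8, E:9, F:12, G:8.
The smallest farness is 7, for C, so C has the highest closeness.

C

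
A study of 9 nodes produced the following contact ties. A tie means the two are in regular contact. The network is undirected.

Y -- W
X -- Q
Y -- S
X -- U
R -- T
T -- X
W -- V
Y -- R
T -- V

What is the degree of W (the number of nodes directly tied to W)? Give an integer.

2

W is directly tied to V and Y. That is 2 neighbors, so the degree of W is 2.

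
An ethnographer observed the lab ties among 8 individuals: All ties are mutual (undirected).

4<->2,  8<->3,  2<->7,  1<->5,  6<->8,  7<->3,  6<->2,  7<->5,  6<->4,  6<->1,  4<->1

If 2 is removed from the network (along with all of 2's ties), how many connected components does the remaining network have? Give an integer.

2's neighbors (4, 6, and 7) remain reachable from one another through other ties, so the rest of the network stays in one piece.

1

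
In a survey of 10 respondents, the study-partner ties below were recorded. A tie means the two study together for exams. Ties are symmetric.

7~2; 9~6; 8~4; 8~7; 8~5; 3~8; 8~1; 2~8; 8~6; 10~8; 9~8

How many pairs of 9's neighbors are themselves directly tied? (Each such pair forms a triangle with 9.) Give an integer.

9's neighbors: 6 and 8.
Neighbor pairs that are themselves tied: 9–6–8. Each forms one triangle with 9, for 1 in total.

1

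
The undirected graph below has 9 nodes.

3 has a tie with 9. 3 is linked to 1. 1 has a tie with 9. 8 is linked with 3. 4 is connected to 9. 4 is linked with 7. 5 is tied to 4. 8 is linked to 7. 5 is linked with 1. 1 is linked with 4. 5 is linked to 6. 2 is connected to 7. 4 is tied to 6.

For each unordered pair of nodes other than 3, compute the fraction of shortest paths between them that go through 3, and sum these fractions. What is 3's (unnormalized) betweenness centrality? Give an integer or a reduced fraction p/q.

5/2

Pairs whose geodesics pass through 3 — 5–8: 1/2; 1–8: 1; 9–8: 1.
All other pairs contribute 0.
Summing the contributions gives betweenness(3) = 5/2.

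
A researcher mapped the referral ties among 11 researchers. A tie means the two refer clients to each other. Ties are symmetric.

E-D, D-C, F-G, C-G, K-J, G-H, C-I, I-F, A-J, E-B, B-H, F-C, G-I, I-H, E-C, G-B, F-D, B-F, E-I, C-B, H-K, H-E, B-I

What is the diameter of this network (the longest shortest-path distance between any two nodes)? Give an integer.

Eccentricity of each node (its greatest distance to any other): A:5, B:4, C:5, D:5, E:4, F:5, G:4, H:3, I:4, J:4, K:3.
The maximum eccentricity is 5, realized for instance by the pair A–C via A – J – K – H – I – C. So the diameter is 5.

5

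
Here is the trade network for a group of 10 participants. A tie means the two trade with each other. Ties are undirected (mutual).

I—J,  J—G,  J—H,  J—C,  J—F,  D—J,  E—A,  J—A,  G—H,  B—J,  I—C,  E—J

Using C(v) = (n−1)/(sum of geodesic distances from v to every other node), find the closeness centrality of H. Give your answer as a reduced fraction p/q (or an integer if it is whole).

Distances from H: A:2, B:2, C:2, D:2, E:2, F:2, G:1, I:2, J:1. Sum = 16.
n = 10, so closeness = 9/16.

9/16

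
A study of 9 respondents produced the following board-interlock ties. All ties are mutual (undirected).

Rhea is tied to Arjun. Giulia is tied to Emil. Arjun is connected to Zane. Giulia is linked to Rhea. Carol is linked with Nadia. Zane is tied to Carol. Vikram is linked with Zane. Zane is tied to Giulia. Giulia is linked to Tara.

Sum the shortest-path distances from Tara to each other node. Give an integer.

Distances from Tara: Arjun:3, Carol:3, Emil:2, Giulia:1, Nadia:4, Rhea:2, Vikram:3, Zane:2.
Sum = 3 + 3 + 2 + 1 + 4 + 2 + 3 + 2 = 20.

20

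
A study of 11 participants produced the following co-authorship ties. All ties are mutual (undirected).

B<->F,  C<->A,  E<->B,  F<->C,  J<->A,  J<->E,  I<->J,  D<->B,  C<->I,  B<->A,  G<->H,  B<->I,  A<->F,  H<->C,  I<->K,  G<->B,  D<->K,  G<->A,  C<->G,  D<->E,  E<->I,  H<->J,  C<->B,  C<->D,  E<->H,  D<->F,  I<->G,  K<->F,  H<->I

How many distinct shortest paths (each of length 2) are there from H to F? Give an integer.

The shortest distance is 2, and the only length-2 path is H–C–F. So there is exactly 1 shortest path.

1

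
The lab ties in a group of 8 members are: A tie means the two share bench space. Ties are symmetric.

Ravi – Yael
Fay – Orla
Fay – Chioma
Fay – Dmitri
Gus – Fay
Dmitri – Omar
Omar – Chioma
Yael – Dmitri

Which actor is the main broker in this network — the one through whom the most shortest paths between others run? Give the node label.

Fay

Unnormalized betweenness of each node: Chioma:3/2, Dmitri:23/2, Fay:25/2, Gus:0, Omar:3/2, Orla:0, Ravi:0, Yael:6.
Fay has the largest value, 25/2, making it the main broker — the node through which the most shortest paths run.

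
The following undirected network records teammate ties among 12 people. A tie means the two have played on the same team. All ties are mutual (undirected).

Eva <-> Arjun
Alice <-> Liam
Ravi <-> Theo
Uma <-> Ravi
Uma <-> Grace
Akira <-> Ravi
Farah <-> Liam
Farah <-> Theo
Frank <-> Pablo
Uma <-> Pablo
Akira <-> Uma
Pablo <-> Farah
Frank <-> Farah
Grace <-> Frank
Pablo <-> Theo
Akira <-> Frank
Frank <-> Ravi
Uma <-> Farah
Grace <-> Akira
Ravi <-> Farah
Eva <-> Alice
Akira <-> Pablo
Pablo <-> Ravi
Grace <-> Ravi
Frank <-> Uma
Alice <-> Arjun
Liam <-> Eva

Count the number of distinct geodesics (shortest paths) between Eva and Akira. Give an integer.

4

The shortest distance is 4. The length-4 paths are: Eva–Liam–Farah–Uma–Akira; Eva–Liam–Farah–Ravi–Akira; Eva–Liam–Farah–Pablo–Akira; Eva–Liam–Farah–Frank–Akira.
That gives 4 distinct shortest paths.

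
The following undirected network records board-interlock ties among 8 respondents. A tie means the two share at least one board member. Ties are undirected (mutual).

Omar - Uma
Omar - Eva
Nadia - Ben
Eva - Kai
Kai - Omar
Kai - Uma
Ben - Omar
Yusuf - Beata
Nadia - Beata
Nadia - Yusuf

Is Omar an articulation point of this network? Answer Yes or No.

Removing Omar leaves {Eva, Kai, and Uma} with no path to {Beata, Ben, Nadia, and Yusuf}, so the network splits into 2 components. Omar is a cut vertex.

Yes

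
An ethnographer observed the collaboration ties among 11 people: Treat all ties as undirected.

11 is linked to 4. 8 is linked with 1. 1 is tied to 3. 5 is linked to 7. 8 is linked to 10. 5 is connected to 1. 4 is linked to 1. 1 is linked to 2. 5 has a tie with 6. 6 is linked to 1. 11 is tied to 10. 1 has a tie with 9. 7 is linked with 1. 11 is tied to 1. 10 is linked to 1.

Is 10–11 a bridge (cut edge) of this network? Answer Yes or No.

Even without that edge, 10 still reaches 11 via 10 – 1 – 11, so the network stays connected. Not a bridge.

No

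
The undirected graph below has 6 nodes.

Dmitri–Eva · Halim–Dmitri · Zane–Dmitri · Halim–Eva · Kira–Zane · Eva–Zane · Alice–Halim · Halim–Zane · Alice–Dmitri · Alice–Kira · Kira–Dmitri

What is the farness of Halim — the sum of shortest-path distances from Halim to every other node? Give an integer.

6

Distances from Halim: Alice:1, Dmitri:1, Eva:1, Kira:2, Zane:1.
Sum = 1 + 1 + 1 + 2 + 1 = 6.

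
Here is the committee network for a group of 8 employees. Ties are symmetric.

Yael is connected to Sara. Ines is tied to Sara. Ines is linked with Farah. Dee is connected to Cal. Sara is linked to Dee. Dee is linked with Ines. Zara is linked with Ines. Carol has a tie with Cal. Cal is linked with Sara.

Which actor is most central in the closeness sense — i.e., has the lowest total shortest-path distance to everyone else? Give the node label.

Farness (sum of distances to all others) for each node — Cal:13, Carol:19, Dee:11, Farah:17, Ines:11, Sara:10, Yael:16, Zara:17.
The smallest farness is 10, for Sara, so Sara has the highest closeness.

Sara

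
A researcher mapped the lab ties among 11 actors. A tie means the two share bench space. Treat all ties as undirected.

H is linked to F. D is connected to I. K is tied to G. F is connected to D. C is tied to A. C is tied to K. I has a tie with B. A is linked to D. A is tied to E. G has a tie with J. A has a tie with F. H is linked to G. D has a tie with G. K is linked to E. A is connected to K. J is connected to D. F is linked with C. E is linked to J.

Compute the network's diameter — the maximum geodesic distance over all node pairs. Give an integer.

Eccentricity of each node (its greatest distance to any other): A:3, B:4, C:4, D:2, E:4, F:3, G:3, H:4, I:3, J:3, K:4.
The maximum eccentricity is 4, realized for instance by the pair E–B via E – J – D – I – B. So the diameter is 4.

4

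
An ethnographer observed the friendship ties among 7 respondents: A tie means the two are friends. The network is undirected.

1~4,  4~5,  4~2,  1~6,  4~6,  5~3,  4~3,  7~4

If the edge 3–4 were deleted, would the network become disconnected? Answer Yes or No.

Even without that edge, 3 still reaches 4 via 3 – 5 – 4, so the network stays connected. Not a bridge.

No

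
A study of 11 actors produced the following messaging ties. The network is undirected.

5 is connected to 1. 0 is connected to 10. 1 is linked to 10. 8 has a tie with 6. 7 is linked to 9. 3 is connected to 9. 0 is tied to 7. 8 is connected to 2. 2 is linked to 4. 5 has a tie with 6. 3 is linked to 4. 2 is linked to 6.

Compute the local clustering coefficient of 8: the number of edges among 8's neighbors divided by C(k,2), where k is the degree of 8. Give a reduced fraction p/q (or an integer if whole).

8's neighbors: 2 and 6 (k = 2).
Possible neighbor pairs: C(2,2) = 1. Edges among them: 2–6 → e = 1.
Clustering(8) = 1/1.

1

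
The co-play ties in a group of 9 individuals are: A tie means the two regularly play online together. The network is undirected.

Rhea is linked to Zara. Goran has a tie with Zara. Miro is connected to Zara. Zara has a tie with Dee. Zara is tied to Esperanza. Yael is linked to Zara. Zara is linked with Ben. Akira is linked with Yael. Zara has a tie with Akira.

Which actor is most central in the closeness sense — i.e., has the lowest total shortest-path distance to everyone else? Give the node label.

Farness (sum of distances to all others) for each node — Akira:14, Ben:15, Dee:15, Esperanza:15, Goran:15, Miro:15, Rhea:15, Yael:14, Zara:8.
The smallest farness is 8, for Zara, so Zara has the highest closeness.

Zara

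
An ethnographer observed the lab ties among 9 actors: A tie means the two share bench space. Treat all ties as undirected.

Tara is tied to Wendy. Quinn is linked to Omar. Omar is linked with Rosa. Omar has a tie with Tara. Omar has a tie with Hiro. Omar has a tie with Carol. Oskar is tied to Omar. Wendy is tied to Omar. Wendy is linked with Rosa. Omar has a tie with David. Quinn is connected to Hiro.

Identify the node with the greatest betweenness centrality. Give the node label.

Unnormalized betweenness of each node: Carol:0, David:0, Hiro:0, Omar:49/2, Oskar:0, Quinn:0, Rosa:0, Tara:0, Wendy:1/2.
Omar has the largest value, 49/2, making it the main broker — the node through which the most shortest paths run.

Omar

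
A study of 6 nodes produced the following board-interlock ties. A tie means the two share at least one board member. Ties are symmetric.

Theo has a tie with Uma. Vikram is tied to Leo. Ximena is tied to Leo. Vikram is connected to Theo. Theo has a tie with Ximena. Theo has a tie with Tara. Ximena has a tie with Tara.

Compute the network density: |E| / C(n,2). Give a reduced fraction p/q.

There are 7 edges and 6 nodes, so the maximum possible is C(6,2) = 15.
Density = 7/15.

7/15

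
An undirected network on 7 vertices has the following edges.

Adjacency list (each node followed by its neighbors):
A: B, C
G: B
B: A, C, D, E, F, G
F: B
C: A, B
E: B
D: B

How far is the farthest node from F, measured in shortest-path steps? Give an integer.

Distances from F: A:2, B:1, C:2, D:2, E:2, G:2.
The largest is 2 (to D, E, C, A, and G), so the eccentricity of F is 2.

2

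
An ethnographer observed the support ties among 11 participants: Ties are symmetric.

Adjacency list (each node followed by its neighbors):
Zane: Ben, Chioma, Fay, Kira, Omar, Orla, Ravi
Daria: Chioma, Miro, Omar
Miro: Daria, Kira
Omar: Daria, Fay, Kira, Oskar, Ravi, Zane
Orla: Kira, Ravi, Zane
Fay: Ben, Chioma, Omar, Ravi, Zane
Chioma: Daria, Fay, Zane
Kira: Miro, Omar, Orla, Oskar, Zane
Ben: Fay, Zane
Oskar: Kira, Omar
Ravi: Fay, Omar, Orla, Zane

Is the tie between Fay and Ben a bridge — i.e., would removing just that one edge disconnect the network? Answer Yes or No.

No

Even without that edge, Fay still reaches Ben via Fay – Zane – Ben, so the network stays connected. Not a bridge.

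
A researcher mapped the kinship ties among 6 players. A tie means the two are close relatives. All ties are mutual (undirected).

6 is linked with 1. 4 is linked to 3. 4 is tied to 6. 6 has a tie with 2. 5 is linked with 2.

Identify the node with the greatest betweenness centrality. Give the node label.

Unnormalized betweenness of each node: 1:0, 2:4, 3:0, 4:4, 5:0, 6:8.
6 has the largest value, 8, making it the main broker — the node through which the most shortest paths run.

6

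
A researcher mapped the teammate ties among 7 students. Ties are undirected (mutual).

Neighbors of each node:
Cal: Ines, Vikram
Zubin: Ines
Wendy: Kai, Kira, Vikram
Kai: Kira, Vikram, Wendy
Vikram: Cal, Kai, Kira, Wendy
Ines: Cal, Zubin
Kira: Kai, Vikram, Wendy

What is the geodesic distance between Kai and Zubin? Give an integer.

One shortest route is Kai – Vikram – Cal – Ines – Zubin, which uses 4 edges, and at distance 3 from Kai we only reach {Ines}, which does not include Zubin. So d(Kai,Zubin) = 4.

4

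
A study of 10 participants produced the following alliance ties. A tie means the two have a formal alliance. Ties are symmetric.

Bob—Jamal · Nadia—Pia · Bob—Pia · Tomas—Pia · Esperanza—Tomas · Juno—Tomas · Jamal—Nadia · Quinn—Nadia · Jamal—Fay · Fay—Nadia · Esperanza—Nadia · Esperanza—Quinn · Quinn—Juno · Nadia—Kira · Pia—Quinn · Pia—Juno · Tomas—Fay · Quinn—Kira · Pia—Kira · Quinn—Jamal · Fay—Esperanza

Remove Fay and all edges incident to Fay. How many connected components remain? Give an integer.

Fay's neighbors (Esperanza, Jamal, Nadia, and Tomas) remain reachable from one another through other ties, so the rest of the network stays in one piece.

1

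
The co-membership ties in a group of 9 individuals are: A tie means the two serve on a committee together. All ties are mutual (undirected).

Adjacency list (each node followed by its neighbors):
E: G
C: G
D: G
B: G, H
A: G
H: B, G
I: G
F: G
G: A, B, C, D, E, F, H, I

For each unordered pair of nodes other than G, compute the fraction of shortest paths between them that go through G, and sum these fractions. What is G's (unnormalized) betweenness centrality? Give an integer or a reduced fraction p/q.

Pairs whose geodesics pass through G — E–H: 1; E–A: 1; E–C: 1; E–D: 1; E–I: 1; E–B: 1; E–F: 1; H–A: 1; H–C: 1; H–D: 1; H–I: 1; H–F: 1; A–C: 1; A–D: 1 … (+13 more pairs).
All other pairs contribute 0.
Summing the contributions gives betweenness(G) = 27.

27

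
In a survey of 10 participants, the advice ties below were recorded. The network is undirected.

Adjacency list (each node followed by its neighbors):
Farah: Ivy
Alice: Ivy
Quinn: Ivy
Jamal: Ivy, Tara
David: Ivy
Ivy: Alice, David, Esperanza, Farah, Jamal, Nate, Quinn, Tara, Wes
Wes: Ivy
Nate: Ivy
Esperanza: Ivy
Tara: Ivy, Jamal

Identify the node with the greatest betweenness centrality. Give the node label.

Ivy

Unnormalized betweenness of each node: Alice:0, David:0, Esperanza:0, Farah:0, Ivy:35, Jamal:0, Nate:0, Quinn:0, Tara:0, Wes:0.
Ivy has the largest value, 35, making it the main broker — the node through which the most shortest paths run.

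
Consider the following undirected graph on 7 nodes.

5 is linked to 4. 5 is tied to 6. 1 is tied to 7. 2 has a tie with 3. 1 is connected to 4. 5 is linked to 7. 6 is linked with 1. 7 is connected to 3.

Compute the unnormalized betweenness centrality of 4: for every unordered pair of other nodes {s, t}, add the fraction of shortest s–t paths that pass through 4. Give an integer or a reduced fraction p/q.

Pairs whose geodesics pass through 4 — 1–5: 1/3.
All other pairs contribute 0.
Summing the contributions gives betweenness(4) = 1/3.

1/3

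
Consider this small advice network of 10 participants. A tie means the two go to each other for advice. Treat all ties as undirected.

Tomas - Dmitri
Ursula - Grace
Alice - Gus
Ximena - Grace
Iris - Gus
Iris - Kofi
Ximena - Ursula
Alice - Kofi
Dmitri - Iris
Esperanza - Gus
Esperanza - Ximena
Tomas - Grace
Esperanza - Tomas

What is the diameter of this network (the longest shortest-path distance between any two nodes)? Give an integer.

Eccentricity of each node (its greatest distance to any other): Alice:4, Dmitri:3, Esperanza:3, Grace:4, Gus:3, Iris:4, Kofi:5, Tomas:3, Ursula:5, Ximena:4.
The maximum eccentricity is 5, realized for instance by the pair Ursula–Kofi via Ursula – Ximena – Esperanza – Gus – Alice – Kofi. So the diameter is 5.

5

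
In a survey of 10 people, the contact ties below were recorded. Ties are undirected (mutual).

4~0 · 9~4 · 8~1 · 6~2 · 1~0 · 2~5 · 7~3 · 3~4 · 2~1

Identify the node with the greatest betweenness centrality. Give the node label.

Unnormalized betweenness of each node: 0:20, 1:23, 2:15, 3:8, 4:20, 5:0, 6:0, 7:0, 8:0, 9:0.
1 has the largest value, 23, making it the main broker — the node through which the most shortest paths run.

1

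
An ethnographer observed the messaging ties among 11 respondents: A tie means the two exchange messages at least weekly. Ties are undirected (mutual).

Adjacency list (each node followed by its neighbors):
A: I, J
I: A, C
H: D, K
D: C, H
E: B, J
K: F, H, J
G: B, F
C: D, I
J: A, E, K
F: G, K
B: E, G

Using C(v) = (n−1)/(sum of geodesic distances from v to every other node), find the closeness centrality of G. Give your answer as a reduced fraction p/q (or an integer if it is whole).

Distances from G: A:4, B:1, C:5, D:4, E:2, F:1, H:3, I:5, J:3, K:2. Sum = 30.
n = 11, so closeness = 10/30 = 1/3.

1/3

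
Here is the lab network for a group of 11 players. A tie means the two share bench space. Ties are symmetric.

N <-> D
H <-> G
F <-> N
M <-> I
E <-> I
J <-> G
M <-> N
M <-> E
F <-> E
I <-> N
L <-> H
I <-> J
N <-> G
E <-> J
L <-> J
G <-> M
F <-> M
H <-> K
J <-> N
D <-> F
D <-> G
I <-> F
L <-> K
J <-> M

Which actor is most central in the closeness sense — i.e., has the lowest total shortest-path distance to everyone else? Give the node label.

J

Farness (sum of distances to all others) for each node — D:19, E:18, F:19, G:15, H:20, I:17, J:14, K:25, L:19, M:15, N:15.
The smallest farness is 14, for J, so J has the highest closeness.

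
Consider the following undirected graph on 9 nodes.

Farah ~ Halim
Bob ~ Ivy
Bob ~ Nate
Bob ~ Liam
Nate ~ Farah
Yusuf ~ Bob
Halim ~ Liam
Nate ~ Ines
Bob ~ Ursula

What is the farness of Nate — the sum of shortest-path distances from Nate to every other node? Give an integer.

13

Distances from Nate: Bob:1, Farah:1, Halim:2, Ines:1, Ivy:2, Liam:2, Ursula:2, Yusuf:2.
Sum = 1 + 1 + 2 + 1 + 2 + 2 + 2 + 2 = 13.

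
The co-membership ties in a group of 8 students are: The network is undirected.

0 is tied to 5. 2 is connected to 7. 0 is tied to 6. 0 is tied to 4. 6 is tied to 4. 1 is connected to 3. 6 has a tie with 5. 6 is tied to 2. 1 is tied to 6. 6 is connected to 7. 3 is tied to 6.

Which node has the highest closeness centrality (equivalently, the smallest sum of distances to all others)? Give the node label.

6

Farness (sum of distances to all others) for each node — 0:11, 1:12, 2:12, 3:12, 4:12, 5:12, 6:7, 7:12.
The smallest farness is 7, for 6, so 6 has the highest closeness.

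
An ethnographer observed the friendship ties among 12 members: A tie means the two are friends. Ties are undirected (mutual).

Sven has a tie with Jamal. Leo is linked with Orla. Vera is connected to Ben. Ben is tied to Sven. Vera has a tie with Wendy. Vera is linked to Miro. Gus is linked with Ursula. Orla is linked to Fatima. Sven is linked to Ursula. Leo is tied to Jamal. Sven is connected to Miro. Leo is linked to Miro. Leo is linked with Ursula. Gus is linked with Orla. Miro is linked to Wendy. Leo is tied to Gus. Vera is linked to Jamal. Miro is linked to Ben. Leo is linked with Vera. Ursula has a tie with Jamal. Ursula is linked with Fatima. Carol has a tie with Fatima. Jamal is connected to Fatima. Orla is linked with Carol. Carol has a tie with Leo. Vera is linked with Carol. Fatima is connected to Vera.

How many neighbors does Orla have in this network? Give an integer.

Orla is directly tied to Carol, Fatima, Gus, and Leo. That is 4 neighbors, so the degree of Orla is 4.

4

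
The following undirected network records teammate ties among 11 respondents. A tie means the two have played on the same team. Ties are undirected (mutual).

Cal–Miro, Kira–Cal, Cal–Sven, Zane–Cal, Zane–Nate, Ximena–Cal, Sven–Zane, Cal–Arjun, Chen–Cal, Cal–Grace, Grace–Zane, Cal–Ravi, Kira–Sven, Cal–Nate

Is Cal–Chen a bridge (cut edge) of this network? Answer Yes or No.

Without the Cal–Chen edge there is no alternate route between Cal and Chen, so the network disconnects. It is a bridge.

Yes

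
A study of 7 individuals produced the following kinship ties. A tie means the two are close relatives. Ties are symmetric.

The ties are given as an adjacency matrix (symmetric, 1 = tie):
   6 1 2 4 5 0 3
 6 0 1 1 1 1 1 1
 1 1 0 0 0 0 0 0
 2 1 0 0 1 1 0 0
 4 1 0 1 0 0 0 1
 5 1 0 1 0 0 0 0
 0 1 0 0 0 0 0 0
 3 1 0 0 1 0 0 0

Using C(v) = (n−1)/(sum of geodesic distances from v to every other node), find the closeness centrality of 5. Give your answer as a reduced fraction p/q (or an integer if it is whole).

Distances from 5: 0:2, 1:2, 2:1, 3:2, 4:2, 6:1. Sum = 10.
n = 7, so closeness = 6/10 = 3/5.

3/5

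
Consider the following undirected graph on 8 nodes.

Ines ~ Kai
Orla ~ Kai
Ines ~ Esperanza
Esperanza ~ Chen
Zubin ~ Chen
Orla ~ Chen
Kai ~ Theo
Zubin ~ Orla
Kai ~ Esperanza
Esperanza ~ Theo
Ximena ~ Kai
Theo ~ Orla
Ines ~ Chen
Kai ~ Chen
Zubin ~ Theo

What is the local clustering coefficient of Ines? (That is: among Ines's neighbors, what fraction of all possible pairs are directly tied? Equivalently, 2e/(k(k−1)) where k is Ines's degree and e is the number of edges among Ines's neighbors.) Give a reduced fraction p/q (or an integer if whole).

Ines's neighbors: Chen, Esperanza, and Kai (k = 3).
Possible neighbor pairs: C(3,2) = 3. Edges among them: Chen–Esperanza, Chen–Kai, Esperanza–Kai → e = 3.
Clustering(Ines) = 3/3 = 1.

1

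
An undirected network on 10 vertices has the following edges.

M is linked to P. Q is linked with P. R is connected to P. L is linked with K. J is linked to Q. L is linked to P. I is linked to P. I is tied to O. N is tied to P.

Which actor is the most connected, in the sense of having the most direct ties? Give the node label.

P

Degrees — I:2, J:1, K:1, L:2, M:1, N:1, O:1, P:6, Q:2, R:1.
The maximum is 6, attained only by P.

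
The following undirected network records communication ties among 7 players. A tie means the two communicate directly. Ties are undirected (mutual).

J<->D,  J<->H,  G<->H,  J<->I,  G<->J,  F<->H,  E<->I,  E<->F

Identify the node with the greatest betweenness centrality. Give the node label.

Unnormalized betweenness of each node: D:0, E:1, F:3/2, G:0, H:7/2, I:5/2, J:15/2.
J has the largest value, 15/2, making it the main broker — the node through which the most shortest paths run.

J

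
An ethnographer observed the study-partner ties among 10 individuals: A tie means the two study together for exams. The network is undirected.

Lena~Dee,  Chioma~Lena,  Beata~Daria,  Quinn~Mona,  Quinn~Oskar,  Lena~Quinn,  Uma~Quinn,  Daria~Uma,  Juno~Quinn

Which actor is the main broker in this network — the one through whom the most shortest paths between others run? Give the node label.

Unnormalized betweenness of each node: Beata:0, Chioma:0, Daria:8, Dee:0, Juno:0, Lena:15, Mona:0, Oskar:0, Quinn:30, Uma:14.
Quinn has the largest value, 30, making it the main broker — the node through which the most shortest paths run.

Quinn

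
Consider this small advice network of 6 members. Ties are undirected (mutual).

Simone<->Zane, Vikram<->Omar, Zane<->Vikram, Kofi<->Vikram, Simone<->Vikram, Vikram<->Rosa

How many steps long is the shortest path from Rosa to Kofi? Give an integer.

One shortest route is Rosa – Vikram – Kofi, which uses 2 edges, and Rosa and Kofi are not directly tied, so nothing shorter exists. So d(Rosa,Kofi) = 2.

2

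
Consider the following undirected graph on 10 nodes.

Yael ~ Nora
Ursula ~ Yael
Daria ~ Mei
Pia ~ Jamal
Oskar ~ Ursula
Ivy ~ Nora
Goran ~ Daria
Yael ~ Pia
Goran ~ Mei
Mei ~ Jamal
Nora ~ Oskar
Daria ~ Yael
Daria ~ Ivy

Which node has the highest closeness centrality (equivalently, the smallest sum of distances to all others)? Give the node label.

Yael

Farness (sum of distances to all others) for each node — Daria:15, Goran:21, Ivy:19, Jamal:21, Mei:19, Nora:18, Oskar:24, Pia:19, Ursula:20, Yael:14.
The smallest farness is 14, for Yael, so Yael has the highest closeness.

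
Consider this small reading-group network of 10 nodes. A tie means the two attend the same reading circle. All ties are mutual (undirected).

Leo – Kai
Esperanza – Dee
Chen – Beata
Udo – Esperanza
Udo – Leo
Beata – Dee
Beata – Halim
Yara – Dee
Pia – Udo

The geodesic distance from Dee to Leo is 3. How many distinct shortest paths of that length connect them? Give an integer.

The shortest distance is 3, and the only length-3 path is Dee–Esperanza–Udo–Leo. So there is exactly 1 shortest path.

1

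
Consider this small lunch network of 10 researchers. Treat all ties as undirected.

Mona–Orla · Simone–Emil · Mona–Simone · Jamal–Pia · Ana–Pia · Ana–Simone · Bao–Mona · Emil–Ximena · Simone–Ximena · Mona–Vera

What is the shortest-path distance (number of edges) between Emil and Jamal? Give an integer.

One shortest route is Emil – Simone – Ana – Pia – Jamal, which uses 4 edges, and at distance 3 from Emil we only reach {Bao, Orla, Pia, Vera}, which does not include Jamal. So d(Emil,Jamal) = 4.

4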